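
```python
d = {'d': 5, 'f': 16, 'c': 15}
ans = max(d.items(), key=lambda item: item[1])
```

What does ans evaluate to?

Step 1: Find item with maximum value:
  ('d', 5)
  ('f', 16)
  ('c', 15)
Step 2: Maximum value is 16 at key 'f'.
Therefore ans = ('f', 16).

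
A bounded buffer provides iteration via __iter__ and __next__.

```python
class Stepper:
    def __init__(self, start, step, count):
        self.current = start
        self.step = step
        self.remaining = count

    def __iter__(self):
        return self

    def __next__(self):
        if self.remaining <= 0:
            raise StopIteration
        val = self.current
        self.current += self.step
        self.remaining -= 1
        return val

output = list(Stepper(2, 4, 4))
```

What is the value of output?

Step 1: Stepper starts at 2, increments by 4, for 4 steps:
  Yield 2, then current += 4
  Yield 6, then current += 4
  Yield 10, then current += 4
  Yield 14, then current += 4
Therefore output = [2, 6, 10, 14].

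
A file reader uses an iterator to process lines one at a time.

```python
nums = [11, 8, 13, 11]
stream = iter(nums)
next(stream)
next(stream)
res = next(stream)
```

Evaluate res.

Step 1: Create iterator over [11, 8, 13, 11].
Step 2: next() consumes 11.
Step 3: next() consumes 8.
Step 4: next() returns 13.
Therefore res = 13.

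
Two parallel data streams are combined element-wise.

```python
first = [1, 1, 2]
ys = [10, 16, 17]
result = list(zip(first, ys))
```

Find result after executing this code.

Step 1: zip pairs elements at same index:
  Index 0: (1, 10)
  Index 1: (1, 16)
  Index 2: (2, 17)
Therefore result = [(1, 10), (1, 16), (2, 17)].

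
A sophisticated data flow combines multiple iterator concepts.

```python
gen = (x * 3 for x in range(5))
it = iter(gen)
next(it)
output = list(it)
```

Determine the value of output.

Step 1: Generator produces [0, 3, 6, 9, 12].
Step 2: next(it) consumes first element (0).
Step 3: list(it) collects remaining: [3, 6, 9, 12].
Therefore output = [3, 6, 9, 12].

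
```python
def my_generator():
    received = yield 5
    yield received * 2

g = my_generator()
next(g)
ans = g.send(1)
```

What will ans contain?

Step 1: next(g) advances to first yield, producing 5.
Step 2: send(1) resumes, received = 1.
Step 3: yield received * 2 = 1 * 2 = 2.
Therefore ans = 2.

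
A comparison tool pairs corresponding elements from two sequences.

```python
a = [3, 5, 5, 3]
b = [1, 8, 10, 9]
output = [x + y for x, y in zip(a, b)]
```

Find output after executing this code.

Step 1: Add corresponding elements:
  3 + 1 = 4
  5 + 8 = 13
  5 + 10 = 15
  3 + 9 = 12
Therefore output = [4, 13, 15, 12].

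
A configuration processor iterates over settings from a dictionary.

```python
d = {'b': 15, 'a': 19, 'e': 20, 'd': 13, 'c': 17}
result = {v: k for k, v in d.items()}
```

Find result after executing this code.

Step 1: Invert dict (swap keys and values):
  'b': 15 -> 15: 'b'
  'a': 19 -> 19: 'a'
  'e': 20 -> 20: 'e'
  'd': 13 -> 13: 'd'
  'c': 17 -> 17: 'c'
Therefore result = {15: 'b', 19: 'a', 20: 'e', 13: 'd', 17: 'c'}.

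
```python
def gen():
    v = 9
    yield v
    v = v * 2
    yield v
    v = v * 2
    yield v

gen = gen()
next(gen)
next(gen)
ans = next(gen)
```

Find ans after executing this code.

Step 1: Trace through generator execution:
  Yield 1: v starts at 9, yield 9
  Yield 2: v = 9 * 2 = 18, yield 18
  Yield 3: v = 18 * 2 = 36, yield 36
Step 2: First next() gets 9, second next() gets the second value, third next() yields 36.
Therefore ans = 36.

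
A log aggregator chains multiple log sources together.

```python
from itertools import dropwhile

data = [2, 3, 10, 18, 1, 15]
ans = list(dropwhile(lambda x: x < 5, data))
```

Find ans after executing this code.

Step 1: dropwhile drops elements while < 5:
  2 < 5: dropped
  3 < 5: dropped
  10: kept (dropping stopped)
Step 2: Remaining elements kept regardless of condition.
Therefore ans = [10, 18, 1, 15].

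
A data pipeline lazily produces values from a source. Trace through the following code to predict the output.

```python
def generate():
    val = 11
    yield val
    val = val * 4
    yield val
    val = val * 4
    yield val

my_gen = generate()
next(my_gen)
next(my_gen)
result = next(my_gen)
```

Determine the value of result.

Step 1: Trace through generator execution:
  Yield 1: val starts at 11, yield 11
  Yield 2: val = 11 * 4 = 44, yield 44
  Yield 3: val = 44 * 4 = 176, yield 176
Step 2: First next() gets 11, second next() gets the second value, third next() yields 176.
Therefore result = 176.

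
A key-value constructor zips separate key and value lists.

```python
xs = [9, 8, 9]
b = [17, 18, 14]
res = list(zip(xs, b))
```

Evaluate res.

Step 1: zip pairs elements at same index:
  Index 0: (9, 17)
  Index 1: (8, 18)
  Index 2: (9, 14)
Therefore res = [(9, 17), (8, 18), (9, 14)].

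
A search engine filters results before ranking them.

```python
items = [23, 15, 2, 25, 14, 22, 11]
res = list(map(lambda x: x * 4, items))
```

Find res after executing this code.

Step 1: Apply lambda x: x * 4 to each element:
  23 -> 92
  15 -> 60
  2 -> 8
  25 -> 100
  14 -> 56
  22 -> 88
  11 -> 44
Therefore res = [92, 60, 8, 100, 56, 88, 44].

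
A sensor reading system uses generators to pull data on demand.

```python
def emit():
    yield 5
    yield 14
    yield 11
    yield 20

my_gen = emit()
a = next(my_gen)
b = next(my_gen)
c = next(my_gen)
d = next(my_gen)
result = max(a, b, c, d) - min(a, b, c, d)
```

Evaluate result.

Step 1: Create generator and consume all values:
  a = next(my_gen) = 5
  b = next(my_gen) = 14
  c = next(my_gen) = 11
  d = next(my_gen) = 20
Step 2: max = 20, min = 5, result = 20 - 5 = 15.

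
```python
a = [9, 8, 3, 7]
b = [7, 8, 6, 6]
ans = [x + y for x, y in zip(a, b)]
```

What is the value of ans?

Step 1: Add corresponding elements:
  9 + 7 = 16
  8 + 8 = 16
  3 + 6 = 9
  7 + 6 = 13
Therefore ans = [16, 16, 9, 13].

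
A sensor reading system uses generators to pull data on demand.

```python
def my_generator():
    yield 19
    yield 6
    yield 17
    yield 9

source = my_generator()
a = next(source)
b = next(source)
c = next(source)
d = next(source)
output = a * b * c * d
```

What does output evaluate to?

Step 1: Create generator and consume all values:
  a = next(source) = 19
  b = next(source) = 6
  c = next(source) = 17
  d = next(source) = 9
Step 2: output = 19 * 6 * 17 * 9 = 17442.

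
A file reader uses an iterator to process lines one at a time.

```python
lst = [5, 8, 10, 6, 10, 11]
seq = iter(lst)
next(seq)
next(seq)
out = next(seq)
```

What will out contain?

Step 1: Create iterator over [5, 8, 10, 6, 10, 11].
Step 2: next() consumes 5.
Step 3: next() consumes 8.
Step 4: next() returns 10.
Therefore out = 10.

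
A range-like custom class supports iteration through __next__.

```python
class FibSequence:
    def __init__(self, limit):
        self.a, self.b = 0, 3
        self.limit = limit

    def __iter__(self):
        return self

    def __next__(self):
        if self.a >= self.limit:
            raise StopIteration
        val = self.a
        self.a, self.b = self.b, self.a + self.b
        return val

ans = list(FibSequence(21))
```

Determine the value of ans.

Step 1: Fibonacci-like sequence (a=0, b=3) until >= 21:
  Yield 0, then a,b = 3,3
  Yield 3, then a,b = 3,6
  Yield 3, then a,b = 6,9
  Yield 6, then a,b = 9,15
  Yield 9, then a,b = 15,24
  Yield 15, then a,b = 24,39
Step 2: 24 >= 21, stop.
Therefore ans = [0, 3, 3, 6, 9, 15].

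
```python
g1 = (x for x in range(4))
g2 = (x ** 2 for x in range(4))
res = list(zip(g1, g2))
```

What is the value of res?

Step 1: g1 produces [0, 1, 2, 3].
Step 2: g2 produces [0, 1, 4, 9].
Step 3: zip pairs them: [(0, 0), (1, 1), (2, 4), (3, 9)].
Therefore res = [(0, 0), (1, 1), (2, 4), (3, 9)].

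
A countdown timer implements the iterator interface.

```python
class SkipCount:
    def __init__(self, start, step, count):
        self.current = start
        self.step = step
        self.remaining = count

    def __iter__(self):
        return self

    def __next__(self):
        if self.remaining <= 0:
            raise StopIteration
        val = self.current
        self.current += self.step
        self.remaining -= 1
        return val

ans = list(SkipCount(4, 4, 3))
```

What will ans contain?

Step 1: SkipCount starts at 4, increments by 4, for 3 steps:
  Yield 4, then current += 4
  Yield 8, then current += 4
  Yield 12, then current += 4
Therefore ans = [4, 8, 12].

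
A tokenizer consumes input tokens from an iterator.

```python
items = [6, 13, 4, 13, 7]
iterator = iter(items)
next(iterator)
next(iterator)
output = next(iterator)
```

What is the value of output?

Step 1: Create iterator over [6, 13, 4, 13, 7].
Step 2: next() consumes 6.
Step 3: next() consumes 13.
Step 4: next() returns 4.
Therefore output = 4.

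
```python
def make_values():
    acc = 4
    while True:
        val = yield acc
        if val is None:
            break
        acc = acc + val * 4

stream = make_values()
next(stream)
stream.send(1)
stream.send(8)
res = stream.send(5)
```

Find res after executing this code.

Step 1: next() -> yield acc=4.
Step 2: send(1) -> val=1, acc = 4 + 1*4 = 8, yield 8.
Step 3: send(8) -> val=8, acc = 8 + 8*4 = 40, yield 40.
Step 4: send(5) -> val=5, acc = 40 + 5*4 = 60, yield 60.
Therefore res = 60.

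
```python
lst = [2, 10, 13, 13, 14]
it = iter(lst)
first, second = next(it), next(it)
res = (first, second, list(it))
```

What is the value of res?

Step 1: Create iterator over [2, 10, 13, 13, 14].
Step 2: first = 2, second = 10.
Step 3: Remaining elements: [13, 13, 14].
Therefore res = (2, 10, [13, 13, 14]).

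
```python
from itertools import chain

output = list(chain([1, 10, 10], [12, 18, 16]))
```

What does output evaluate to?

Step 1: chain() concatenates iterables: [1, 10, 10] + [12, 18, 16].
Therefore output = [1, 10, 10, 12, 18, 16].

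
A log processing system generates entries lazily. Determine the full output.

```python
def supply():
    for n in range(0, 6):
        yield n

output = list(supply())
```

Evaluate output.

Step 1: The generator yields each value from range(0, 6).
Step 2: list() consumes all yields: [0, 1, 2, 3, 4, 5].
Therefore output = [0, 1, 2, 3, 4, 5].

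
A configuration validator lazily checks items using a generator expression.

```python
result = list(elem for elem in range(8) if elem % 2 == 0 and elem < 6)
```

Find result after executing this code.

Step 1: Filter range(8) where elem % 2 == 0 and elem < 6:
  elem=0: both conditions met, included
  elem=1: excluded (1 % 2 != 0)
  elem=2: both conditions met, included
  elem=3: excluded (3 % 2 != 0)
  elem=4: both conditions met, included
  elem=5: excluded (5 % 2 != 0)
  elem=6: excluded (6 >= 6)
  elem=7: excluded (7 % 2 != 0, 7 >= 6)
Therefore result = [0, 2, 4].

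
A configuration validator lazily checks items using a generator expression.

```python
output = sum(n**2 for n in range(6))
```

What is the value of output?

Step 1: Compute n**2 for each n in range(6):
  n=0: 0**2 = 0
  n=1: 1**2 = 1
  n=2: 2**2 = 4
  n=3: 3**2 = 9
  n=4: 4**2 = 16
  n=5: 5**2 = 25
Step 2: sum = 0 + 1 + 4 + 9 + 16 + 25 = 55.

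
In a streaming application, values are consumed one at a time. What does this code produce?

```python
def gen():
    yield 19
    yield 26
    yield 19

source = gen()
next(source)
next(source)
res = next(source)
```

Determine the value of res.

Step 1: gen() creates a generator.
Step 2: next(source) yields 19 (consumed and discarded).
Step 3: next(source) yields 26 (consumed and discarded).
Step 4: next(source) yields 19, assigned to res.
Therefore res = 19.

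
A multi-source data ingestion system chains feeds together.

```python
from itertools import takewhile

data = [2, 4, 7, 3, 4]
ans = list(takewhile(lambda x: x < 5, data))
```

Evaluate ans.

Step 1: takewhile stops at first element >= 5:
  2 < 5: take
  4 < 5: take
  7 >= 5: stop
Therefore ans = [2, 4].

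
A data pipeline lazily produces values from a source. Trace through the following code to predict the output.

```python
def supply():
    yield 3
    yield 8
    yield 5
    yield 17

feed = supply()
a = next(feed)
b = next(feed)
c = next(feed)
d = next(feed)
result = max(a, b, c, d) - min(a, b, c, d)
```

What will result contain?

Step 1: Create generator and consume all values:
  a = next(feed) = 3
  b = next(feed) = 8
  c = next(feed) = 5
  d = next(feed) = 17
Step 2: max = 17, min = 3, result = 17 - 3 = 14.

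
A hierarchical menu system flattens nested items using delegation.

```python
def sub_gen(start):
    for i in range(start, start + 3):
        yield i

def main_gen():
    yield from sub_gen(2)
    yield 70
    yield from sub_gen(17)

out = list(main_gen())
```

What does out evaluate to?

Step 1: main_gen() delegates to sub_gen(2):
  yield 2
  yield 3
  yield 4
Step 2: yield 70
Step 3: Delegates to sub_gen(17):
  yield 17
  yield 18
  yield 19
Therefore out = [2, 3, 4, 70, 17, 18, 19].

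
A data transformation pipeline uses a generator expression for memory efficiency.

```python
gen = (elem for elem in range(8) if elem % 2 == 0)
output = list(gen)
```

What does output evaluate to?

Step 1: Filter range(8) keeping only even values:
  elem=0: even, included
  elem=1: odd, excluded
  elem=2: even, included
  elem=3: odd, excluded
  elem=4: even, included
  elem=5: odd, excluded
  elem=6: even, included
  elem=7: odd, excluded
Therefore output = [0, 2, 4, 6].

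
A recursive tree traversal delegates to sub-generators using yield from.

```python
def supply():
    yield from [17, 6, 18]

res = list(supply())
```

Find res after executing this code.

Step 1: yield from delegates to the iterable, yielding each element.
Step 2: Collected values: [17, 6, 18].
Therefore res = [17, 6, 18].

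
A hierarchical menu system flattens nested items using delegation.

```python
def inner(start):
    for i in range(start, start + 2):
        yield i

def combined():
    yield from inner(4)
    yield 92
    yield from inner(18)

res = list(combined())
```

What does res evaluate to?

Step 1: combined() delegates to inner(4):
  yield 4
  yield 5
Step 2: yield 92
Step 3: Delegates to inner(18):
  yield 18
  yield 19
Therefore res = [4, 5, 92, 18, 19].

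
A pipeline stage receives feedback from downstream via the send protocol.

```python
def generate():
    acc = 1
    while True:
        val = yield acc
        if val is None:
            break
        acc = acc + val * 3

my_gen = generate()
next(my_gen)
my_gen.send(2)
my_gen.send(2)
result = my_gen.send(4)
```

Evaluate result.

Step 1: next() -> yield acc=1.
Step 2: send(2) -> val=2, acc = 1 + 2*3 = 7, yield 7.
Step 3: send(2) -> val=2, acc = 7 + 2*3 = 13, yield 13.
Step 4: send(4) -> val=4, acc = 13 + 4*3 = 25, yield 25.
Therefore result = 25.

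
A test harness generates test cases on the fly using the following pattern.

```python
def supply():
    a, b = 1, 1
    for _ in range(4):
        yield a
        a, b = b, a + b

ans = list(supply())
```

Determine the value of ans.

Step 1: Fibonacci-like sequence starting with a=1, b=1:
  Iteration 1: yield a=1, then a,b = 1,2
  Iteration 2: yield a=1, then a,b = 2,3
  Iteration 3: yield a=2, then a,b = 3,5
  Iteration 4: yield a=3, then a,b = 5,8
Therefore ans = [1, 1, 2, 3].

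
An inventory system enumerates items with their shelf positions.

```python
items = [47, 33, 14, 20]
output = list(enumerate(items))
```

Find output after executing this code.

Step 1: enumerate pairs each element with its index:
  (0, 47)
  (1, 33)
  (2, 14)
  (3, 20)
Therefore output = [(0, 47), (1, 33), (2, 14), (3, 20)].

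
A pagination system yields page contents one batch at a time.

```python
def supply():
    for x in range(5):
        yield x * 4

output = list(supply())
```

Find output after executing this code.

Step 1: For each x in range(5), yield x * 4:
  x=0: yield 0 * 4 = 0
  x=1: yield 1 * 4 = 4
  x=2: yield 2 * 4 = 8
  x=3: yield 3 * 4 = 12
  x=4: yield 4 * 4 = 16
Therefore output = [0, 4, 8, 12, 16].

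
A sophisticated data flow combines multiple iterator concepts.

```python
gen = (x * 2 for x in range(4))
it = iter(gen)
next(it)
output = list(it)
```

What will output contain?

Step 1: Generator produces [0, 2, 4, 6].
Step 2: next(it) consumes first element (0).
Step 3: list(it) collects remaining: [2, 4, 6].
Therefore output = [2, 4, 6].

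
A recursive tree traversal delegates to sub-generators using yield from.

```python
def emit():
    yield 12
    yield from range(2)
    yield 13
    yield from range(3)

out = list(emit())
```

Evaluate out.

Step 1: Trace yields in order:
  yield 12
  yield 0
  yield 1
  yield 13
  yield 0
  yield 1
  yield 2
Therefore out = [12, 0, 1, 13, 0, 1, 2].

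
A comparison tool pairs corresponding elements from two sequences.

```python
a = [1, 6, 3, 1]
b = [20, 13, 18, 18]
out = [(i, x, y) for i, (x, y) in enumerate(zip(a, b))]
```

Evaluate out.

Step 1: enumerate(zip(a, b)) gives index with paired elements:
  i=0: (1, 20)
  i=1: (6, 13)
  i=2: (3, 18)
  i=3: (1, 18)
Therefore out = [(0, 1, 20), (1, 6, 13), (2, 3, 18), (3, 1, 18)].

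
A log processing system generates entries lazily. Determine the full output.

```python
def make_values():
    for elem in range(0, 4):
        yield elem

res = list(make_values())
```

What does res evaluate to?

Step 1: The generator yields each value from range(0, 4).
Step 2: list() consumes all yields: [0, 1, 2, 3].
Therefore res = [0, 1, 2, 3].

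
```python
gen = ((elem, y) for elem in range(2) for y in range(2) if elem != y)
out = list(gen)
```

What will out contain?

Step 1: Nested generator over range(2) x range(2) where elem != y:
  (0, 0): excluded (elem == y)
  (0, 1): included
  (1, 0): included
  (1, 1): excluded (elem == y)
Therefore out = [(0, 1), (1, 0)].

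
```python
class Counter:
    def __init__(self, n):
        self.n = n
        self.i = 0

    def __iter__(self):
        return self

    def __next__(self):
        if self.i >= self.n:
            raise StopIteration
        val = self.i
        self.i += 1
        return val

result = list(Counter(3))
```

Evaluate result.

Step 1: Counter(3) creates an iterator counting 0 to 2.
Step 2: list() consumes all values: [0, 1, 2].
Therefore result = [0, 1, 2].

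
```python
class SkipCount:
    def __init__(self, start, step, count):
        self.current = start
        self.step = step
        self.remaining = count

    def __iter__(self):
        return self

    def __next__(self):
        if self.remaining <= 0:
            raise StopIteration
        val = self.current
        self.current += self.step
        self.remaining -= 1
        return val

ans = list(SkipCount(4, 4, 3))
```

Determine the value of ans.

Step 1: SkipCount starts at 4, increments by 4, for 3 steps:
  Yield 4, then current += 4
  Yield 8, then current += 4
  Yield 12, then current += 4
Therefore ans = [4, 8, 12].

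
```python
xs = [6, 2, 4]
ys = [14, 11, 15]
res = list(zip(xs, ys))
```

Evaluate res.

Step 1: zip pairs elements at same index:
  Index 0: (6, 14)
  Index 1: (2, 11)
  Index 2: (4, 15)
Therefore res = [(6, 14), (2, 11), (4, 15)].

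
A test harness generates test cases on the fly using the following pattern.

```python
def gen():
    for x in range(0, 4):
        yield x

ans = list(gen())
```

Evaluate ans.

Step 1: The generator yields each value from range(0, 4).
Step 2: list() consumes all yields: [0, 1, 2, 3].
Therefore ans = [0, 1, 2, 3].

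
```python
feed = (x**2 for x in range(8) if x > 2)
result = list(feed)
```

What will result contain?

Step 1: For range(8), keep x > 2, then square:
  x=0: 0 <= 2, excluded
  x=1: 1 <= 2, excluded
  x=2: 2 <= 2, excluded
  x=3: 3 > 2, yield 3**2 = 9
  x=4: 4 > 2, yield 4**2 = 16
  x=5: 5 > 2, yield 5**2 = 25
  x=6: 6 > 2, yield 6**2 = 36
  x=7: 7 > 2, yield 7**2 = 49
Therefore result = [9, 16, 25, 36, 49].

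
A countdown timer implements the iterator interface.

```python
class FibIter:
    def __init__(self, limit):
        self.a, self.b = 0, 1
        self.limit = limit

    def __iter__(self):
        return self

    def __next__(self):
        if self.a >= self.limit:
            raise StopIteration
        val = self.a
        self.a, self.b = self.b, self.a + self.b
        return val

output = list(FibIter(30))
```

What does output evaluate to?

Step 1: Fibonacci-like sequence (a=0, b=1) until >= 30:
  Yield 0, then a,b = 1,1
  Yield 1, then a,b = 1,2
  Yield 1, then a,b = 2,3
  Yield 2, then a,b = 3,5
  Yield 3, then a,b = 5,8
  Yield 5, then a,b = 8,13
  Yield 8, then a,b = 13,21
  Yield 13, then a,b = 21,34
  Yield 21, then a,b = 34,55
Step 2: 34 >= 30, stop.
Therefore output = [0, 1, 1, 2, 3, 5, 8, 13, 21].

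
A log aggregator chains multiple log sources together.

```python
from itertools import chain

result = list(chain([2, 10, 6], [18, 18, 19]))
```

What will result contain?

Step 1: chain() concatenates iterables: [2, 10, 6] + [18, 18, 19].
Therefore result = [2, 10, 6, 18, 18, 19].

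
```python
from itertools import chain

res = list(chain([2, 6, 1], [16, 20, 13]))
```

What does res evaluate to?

Step 1: chain() concatenates iterables: [2, 6, 1] + [16, 20, 13].
Therefore res = [2, 6, 1, 16, 20, 13].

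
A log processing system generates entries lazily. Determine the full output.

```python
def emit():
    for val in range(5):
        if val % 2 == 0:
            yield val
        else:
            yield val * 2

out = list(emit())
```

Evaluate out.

Step 1: For each val in range(5), yield val if even, else val*2:
  val=0 (even): yield 0
  val=1 (odd): yield 1*2 = 2
  val=2 (even): yield 2
  val=3 (odd): yield 3*2 = 6
  val=4 (even): yield 4
Therefore out = [0, 2, 2, 6, 4].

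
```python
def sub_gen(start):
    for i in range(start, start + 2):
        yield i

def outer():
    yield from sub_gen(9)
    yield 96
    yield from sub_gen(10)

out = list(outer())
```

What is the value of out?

Step 1: outer() delegates to sub_gen(9):
  yield 9
  yield 10
Step 2: yield 96
Step 3: Delegates to sub_gen(10):
  yield 10
  yield 11
Therefore out = [9, 10, 96, 10, 11].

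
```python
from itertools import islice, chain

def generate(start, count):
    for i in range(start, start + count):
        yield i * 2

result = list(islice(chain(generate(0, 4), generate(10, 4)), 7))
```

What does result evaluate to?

Step 1: generate(0, 4) yields [0, 2, 4, 6].
Step 2: generate(10, 4) yields [20, 22, 24, 26].
Step 3: chain concatenates: [0, 2, 4, 6, 20, 22, 24, 26].
Step 4: islice takes first 7: [0, 2, 4, 6, 20, 22, 24].
Therefore result = [0, 2, 4, 6, 20, 22, 24].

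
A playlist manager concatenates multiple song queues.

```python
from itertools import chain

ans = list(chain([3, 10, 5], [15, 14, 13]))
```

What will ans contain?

Step 1: chain() concatenates iterables: [3, 10, 5] + [15, 14, 13].
Therefore ans = [3, 10, 5, 15, 14, 13].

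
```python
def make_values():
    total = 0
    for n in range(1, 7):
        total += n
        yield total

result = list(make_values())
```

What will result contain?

Step 1: Generator accumulates running sum:
  n=1: total = 1, yield 1
  n=2: total = 3, yield 3
  n=3: total = 6, yield 6
  n=4: total = 10, yield 10
  n=5: total = 15, yield 15
  n=6: total = 21, yield 21
Therefore result = [1, 3, 6, 10, 15, 21].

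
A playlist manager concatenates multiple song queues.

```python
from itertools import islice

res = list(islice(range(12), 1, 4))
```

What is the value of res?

Step 1: islice(range(12), 1, 4) takes elements at indices [1, 4).
Step 2: Elements: [1, 2, 3].
Therefore res = [1, 2, 3].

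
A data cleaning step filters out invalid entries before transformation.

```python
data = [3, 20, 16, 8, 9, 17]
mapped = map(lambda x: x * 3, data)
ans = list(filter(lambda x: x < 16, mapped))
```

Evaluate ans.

Step 1: Map x * 3:
  3 -> 9
  20 -> 60
  16 -> 48
  8 -> 24
  9 -> 27
  17 -> 51
Step 2: Filter for < 16:
  9: kept
  60: removed
  48: removed
  24: removed
  27: removed
  51: removed
Therefore ans = [9].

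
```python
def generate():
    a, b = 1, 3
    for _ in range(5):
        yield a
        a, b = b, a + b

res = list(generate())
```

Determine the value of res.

Step 1: Fibonacci-like sequence starting with a=1, b=3:
  Iteration 1: yield a=1, then a,b = 3,4
  Iteration 2: yield a=3, then a,b = 4,7
  Iteration 3: yield a=4, then a,b = 7,11
  Iteration 4: yield a=7, then a,b = 11,18
  Iteration 5: yield a=11, then a,b = 18,29
Therefore res = [1, 3, 4, 7, 11].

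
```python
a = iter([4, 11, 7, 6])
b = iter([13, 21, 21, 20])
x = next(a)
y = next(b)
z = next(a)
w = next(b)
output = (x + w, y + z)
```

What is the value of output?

Step 1: a iterates [4, 11, 7, 6], b iterates [13, 21, 21, 20].
Step 2: x = next(a) = 4, y = next(b) = 13.
Step 3: z = next(a) = 11, w = next(b) = 21.
Step 4: output = (4 + 21, 13 + 11) = (25, 24).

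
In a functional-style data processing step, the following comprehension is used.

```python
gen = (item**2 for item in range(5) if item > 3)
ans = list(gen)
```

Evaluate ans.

Step 1: For range(5), keep item > 3, then square:
  item=0: 0 <= 3, excluded
  item=1: 1 <= 3, excluded
  item=2: 2 <= 3, excluded
  item=3: 3 <= 3, excluded
  item=4: 4 > 3, yield 4**2 = 16
Therefore ans = [16].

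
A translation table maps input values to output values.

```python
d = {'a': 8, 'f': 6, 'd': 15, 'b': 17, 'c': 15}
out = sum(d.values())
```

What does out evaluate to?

Step 1: d.values() = [8, 6, 15, 17, 15].
Step 2: sum = 61.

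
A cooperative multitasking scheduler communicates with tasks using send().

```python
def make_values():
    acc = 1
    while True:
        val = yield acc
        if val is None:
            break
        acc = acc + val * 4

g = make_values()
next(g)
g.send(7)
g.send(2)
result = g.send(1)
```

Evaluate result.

Step 1: next() -> yield acc=1.
Step 2: send(7) -> val=7, acc = 1 + 7*4 = 29, yield 29.
Step 3: send(2) -> val=2, acc = 29 + 2*4 = 37, yield 37.
Step 4: send(1) -> val=1, acc = 37 + 1*4 = 41, yield 41.
Therefore result = 41.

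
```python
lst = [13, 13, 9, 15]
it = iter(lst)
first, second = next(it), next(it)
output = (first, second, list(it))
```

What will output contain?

Step 1: Create iterator over [13, 13, 9, 15].
Step 2: first = 13, second = 13.
Step 3: Remaining elements: [9, 15].
Therefore output = (13, 13, [9, 15]).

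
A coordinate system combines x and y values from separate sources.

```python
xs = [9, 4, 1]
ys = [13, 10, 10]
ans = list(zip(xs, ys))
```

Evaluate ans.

Step 1: zip pairs elements at same index:
  Index 0: (9, 13)
  Index 1: (4, 10)
  Index 2: (1, 10)
Therefore ans = [(9, 13), (4, 10), (1, 10)].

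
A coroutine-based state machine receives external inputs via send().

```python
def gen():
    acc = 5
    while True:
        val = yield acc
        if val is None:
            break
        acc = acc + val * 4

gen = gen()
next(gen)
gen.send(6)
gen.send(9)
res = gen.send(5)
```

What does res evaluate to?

Step 1: next() -> yield acc=5.
Step 2: send(6) -> val=6, acc = 5 + 6*4 = 29, yield 29.
Step 3: send(9) -> val=9, acc = 29 + 9*4 = 65, yield 65.
Step 4: send(5) -> val=5, acc = 65 + 5*4 = 85, yield 85.
Therefore res = 85.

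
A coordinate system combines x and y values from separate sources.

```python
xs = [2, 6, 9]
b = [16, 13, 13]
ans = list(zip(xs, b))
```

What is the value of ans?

Step 1: zip pairs elements at same index:
  Index 0: (2, 16)
  Index 1: (6, 13)
  Index 2: (9, 13)
Therefore ans = [(2, 16), (6, 13), (9, 13)].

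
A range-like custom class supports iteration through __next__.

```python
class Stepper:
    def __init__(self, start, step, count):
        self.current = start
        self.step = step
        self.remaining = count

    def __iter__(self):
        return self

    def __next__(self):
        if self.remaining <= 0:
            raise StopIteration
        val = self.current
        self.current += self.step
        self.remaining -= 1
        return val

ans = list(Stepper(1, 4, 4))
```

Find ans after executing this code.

Step 1: Stepper starts at 1, increments by 4, for 4 steps:
  Yield 1, then current += 4
  Yield 5, then current += 4
  Yield 9, then current += 4
  Yield 13, then current += 4
Therefore ans = [1, 5, 9, 13].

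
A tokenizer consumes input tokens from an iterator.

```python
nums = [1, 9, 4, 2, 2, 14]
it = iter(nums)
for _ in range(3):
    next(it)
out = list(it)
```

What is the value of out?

Step 1: Create iterator over [1, 9, 4, 2, 2, 14].
Step 2: Advance 3 positions (consuming [1, 9, 4]).
Step 3: list() collects remaining elements: [2, 2, 14].
Therefore out = [2, 2, 14].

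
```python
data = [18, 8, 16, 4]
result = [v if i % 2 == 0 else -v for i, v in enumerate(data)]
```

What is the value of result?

Step 1: For each (i, v), keep v if i is even, negate if odd:
  i=0 (even): keep 18
  i=1 (odd): negate to -8
  i=2 (even): keep 16
  i=3 (odd): negate to -4
Therefore result = [18, -8, 16, -4].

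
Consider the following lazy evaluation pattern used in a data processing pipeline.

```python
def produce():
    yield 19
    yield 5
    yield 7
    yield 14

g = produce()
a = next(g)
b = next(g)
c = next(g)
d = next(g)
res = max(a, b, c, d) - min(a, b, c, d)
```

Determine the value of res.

Step 1: Create generator and consume all values:
  a = next(g) = 19
  b = next(g) = 5
  c = next(g) = 7
  d = next(g) = 14
Step 2: max = 19, min = 5, res = 19 - 5 = 14.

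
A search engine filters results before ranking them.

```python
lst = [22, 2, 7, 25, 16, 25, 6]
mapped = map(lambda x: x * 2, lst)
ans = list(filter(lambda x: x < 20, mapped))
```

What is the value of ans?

Step 1: Map x * 2:
  22 -> 44
  2 -> 4
  7 -> 14
  25 -> 50
  16 -> 32
  25 -> 50
  6 -> 12
Step 2: Filter for < 20:
  44: removed
  4: kept
  14: kept
  50: removed
  32: removed
  50: removed
  12: kept
Therefore ans = [4, 14, 12].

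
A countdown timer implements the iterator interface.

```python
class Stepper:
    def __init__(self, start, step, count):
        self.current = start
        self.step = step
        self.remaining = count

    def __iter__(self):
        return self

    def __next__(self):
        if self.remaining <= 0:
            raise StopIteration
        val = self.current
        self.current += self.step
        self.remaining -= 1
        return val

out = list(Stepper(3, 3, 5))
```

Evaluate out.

Step 1: Stepper starts at 3, increments by 3, for 5 steps:
  Yield 3, then current += 3
  Yield 6, then current += 3
  Yield 9, then current += 3
  Yield 12, then current += 3
  Yield 15, then current += 3
Therefore out = [3, 6, 9, 12, 15].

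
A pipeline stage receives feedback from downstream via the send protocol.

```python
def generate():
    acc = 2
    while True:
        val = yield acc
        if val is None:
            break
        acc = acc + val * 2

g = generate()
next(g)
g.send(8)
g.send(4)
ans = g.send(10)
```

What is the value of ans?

Step 1: next() -> yield acc=2.
Step 2: send(8) -> val=8, acc = 2 + 8*2 = 18, yield 18.
Step 3: send(4) -> val=4, acc = 18 + 4*2 = 26, yield 26.
Step 4: send(10) -> val=10, acc = 26 + 10*2 = 46, yield 46.
Therefore ans = 46.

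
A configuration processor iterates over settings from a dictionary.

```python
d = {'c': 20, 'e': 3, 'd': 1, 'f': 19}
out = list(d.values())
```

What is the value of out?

Step 1: d.values() returns the dictionary values in insertion order.
Therefore out = [20, 3, 1, 19].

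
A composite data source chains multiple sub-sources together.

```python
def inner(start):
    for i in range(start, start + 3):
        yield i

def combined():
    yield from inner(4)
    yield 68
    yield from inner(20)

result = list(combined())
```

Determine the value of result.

Step 1: combined() delegates to inner(4):
  yield 4
  yield 5
  yield 6
Step 2: yield 68
Step 3: Delegates to inner(20):
  yield 20
  yield 21
  yield 22
Therefore result = [4, 5, 6, 68, 20, 21, 22].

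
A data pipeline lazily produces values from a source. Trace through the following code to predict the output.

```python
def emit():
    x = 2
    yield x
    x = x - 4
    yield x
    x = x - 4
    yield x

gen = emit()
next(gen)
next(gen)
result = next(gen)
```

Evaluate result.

Step 1: Trace through generator execution:
  Yield 1: x starts at 2, yield 2
  Yield 2: x = 2 - 4 = -2, yield -2
  Yield 3: x = -2 - 4 = -6, yield -6
Step 2: First next() gets 2, second next() gets the second value, third next() yields -6.
Therefore result = -6.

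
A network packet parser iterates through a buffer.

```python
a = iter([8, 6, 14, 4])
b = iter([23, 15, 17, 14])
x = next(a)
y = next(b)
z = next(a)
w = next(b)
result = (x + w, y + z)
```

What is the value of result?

Step 1: a iterates [8, 6, 14, 4], b iterates [23, 15, 17, 14].
Step 2: x = next(a) = 8, y = next(b) = 23.
Step 3: z = next(a) = 6, w = next(b) = 15.
Step 4: result = (8 + 15, 23 + 6) = (23, 29).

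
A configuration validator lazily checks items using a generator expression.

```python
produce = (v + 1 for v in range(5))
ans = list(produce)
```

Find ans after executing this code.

Step 1: For each v in range(5), compute v+1:
  v=0: 0+1 = 1
  v=1: 1+1 = 2
  v=2: 2+1 = 3
  v=3: 3+1 = 4
  v=4: 4+1 = 5
Therefore ans = [1, 2, 3, 4, 5].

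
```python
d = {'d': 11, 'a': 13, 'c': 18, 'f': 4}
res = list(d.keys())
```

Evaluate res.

Step 1: d.keys() returns the dictionary keys in insertion order.
Therefore res = ['d', 'a', 'c', 'f'].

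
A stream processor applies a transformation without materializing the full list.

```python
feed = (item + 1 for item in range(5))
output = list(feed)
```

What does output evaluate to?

Step 1: For each item in range(5), compute item+1:
  item=0: 0+1 = 1
  item=1: 1+1 = 2
  item=2: 2+1 = 3
  item=3: 3+1 = 4
  item=4: 4+1 = 5
Therefore output = [1, 2, 3, 4, 5].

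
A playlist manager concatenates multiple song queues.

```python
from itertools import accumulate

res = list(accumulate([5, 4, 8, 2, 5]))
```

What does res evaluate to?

Step 1: accumulate computes running sums:
  + 5 = 5
  + 4 = 9
  + 8 = 17
  + 2 = 19
  + 5 = 24
Therefore res = [5, 9, 17, 19, 24].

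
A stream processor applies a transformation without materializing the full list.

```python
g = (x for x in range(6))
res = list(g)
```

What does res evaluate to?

Step 1: Generator expression iterates range(6): [0, 1, 2, 3, 4, 5].
Step 2: list() collects all values.
Therefore res = [0, 1, 2, 3, 4, 5].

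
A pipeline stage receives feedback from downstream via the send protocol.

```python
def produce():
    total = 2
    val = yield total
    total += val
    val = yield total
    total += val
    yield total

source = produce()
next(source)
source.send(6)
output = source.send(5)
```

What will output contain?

Step 1: next() -> yield total=2.
Step 2: send(6) -> val=6, total = 2+6 = 8, yield 8.
Step 3: send(5) -> val=5, total = 8+5 = 13, yield 13.
Therefore output = 13.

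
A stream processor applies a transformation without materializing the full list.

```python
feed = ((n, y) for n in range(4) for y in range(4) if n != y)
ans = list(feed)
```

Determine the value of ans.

Step 1: Nested generator over range(4) x range(4) where n != y:
  (0, 0): excluded (n == y)
  (0, 1): included
  (0, 2): included
  (0, 3): included
  (1, 0): included
  (1, 1): excluded (n == y)
  (1, 2): included
  (1, 3): included
  (2, 0): included
  (2, 1): included
  (2, 2): excluded (n == y)
  (2, 3): included
  (3, 0): included
  (3, 1): included
  (3, 2): included
  (3, 3): excluded (n == y)
Therefore ans = [(0, 1), (0, 2), (0, 3), (1, 0), (1, 2), (1, 3), (2, 0), (2, 1), (2, 3), (3, 0), (3, 1), (3, 2)].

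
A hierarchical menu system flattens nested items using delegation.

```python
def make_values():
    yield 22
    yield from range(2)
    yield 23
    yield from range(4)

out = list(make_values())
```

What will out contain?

Step 1: Trace yields in order:
  yield 22
  yield 0
  yield 1
  yield 23
  yield 0
  yield 1
  yield 2
  yield 3
Therefore out = [22, 0, 1, 23, 0, 1, 2, 3].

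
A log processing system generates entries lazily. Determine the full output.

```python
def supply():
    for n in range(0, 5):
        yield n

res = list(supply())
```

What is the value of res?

Step 1: The generator yields each value from range(0, 5).
Step 2: list() consumes all yields: [0, 1, 2, 3, 4].
Therefore res = [0, 1, 2, 3, 4].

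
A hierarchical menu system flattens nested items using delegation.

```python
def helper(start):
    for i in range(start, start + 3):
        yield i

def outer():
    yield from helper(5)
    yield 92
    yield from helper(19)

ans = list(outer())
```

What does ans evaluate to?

Step 1: outer() delegates to helper(5):
  yield 5
  yield 6
  yield 7
Step 2: yield 92
Step 3: Delegates to helper(19):
  yield 19
  yield 20
  yield 21
Therefore ans = [5, 6, 7, 92, 19, 20, 21].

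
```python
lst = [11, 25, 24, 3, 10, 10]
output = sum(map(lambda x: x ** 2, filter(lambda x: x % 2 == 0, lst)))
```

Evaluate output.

Step 1: Filter even numbers from [11, 25, 24, 3, 10, 10]: [24, 10, 10]
Step 2: Square each: [576, 100, 100]
Step 3: Sum = 776.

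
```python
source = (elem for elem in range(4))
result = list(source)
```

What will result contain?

Step 1: Generator expression iterates range(4): [0, 1, 2, 3].
Step 2: list() collects all values.
Therefore result = [0, 1, 2, 3].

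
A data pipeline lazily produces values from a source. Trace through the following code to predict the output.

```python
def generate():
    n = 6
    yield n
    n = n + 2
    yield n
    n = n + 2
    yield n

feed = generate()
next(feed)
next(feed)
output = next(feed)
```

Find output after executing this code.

Step 1: Trace through generator execution:
  Yield 1: n starts at 6, yield 6
  Yield 2: n = 6 + 2 = 8, yield 8
  Yield 3: n = 8 + 2 = 10, yield 10
Step 2: First next() gets 6, second next() gets the second value, third next() yields 10.
Therefore output = 10.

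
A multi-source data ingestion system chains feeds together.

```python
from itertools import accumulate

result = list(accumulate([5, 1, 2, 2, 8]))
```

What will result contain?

Step 1: accumulate computes running sums:
  + 5 = 5
  + 1 = 6
  + 2 = 8
  + 2 = 10
  + 8 = 18
Therefore result = [5, 6, 8, 10, 18].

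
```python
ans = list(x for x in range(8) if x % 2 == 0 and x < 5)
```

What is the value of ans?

Step 1: Filter range(8) where x % 2 == 0 and x < 5:
  x=0: both conditions met, included
  x=1: excluded (1 % 2 != 0)
  x=2: both conditions met, included
  x=3: excluded (3 % 2 != 0)
  x=4: both conditions met, included
  x=5: excluded (5 % 2 != 0, 5 >= 5)
  x=6: excluded (6 >= 5)
  x=7: excluded (7 % 2 != 0, 7 >= 5)
Therefore ans = [0, 2, 4].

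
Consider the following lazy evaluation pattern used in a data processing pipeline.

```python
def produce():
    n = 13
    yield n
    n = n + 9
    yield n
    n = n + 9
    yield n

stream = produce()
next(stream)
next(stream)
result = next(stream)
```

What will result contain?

Step 1: Trace through generator execution:
  Yield 1: n starts at 13, yield 13
  Yield 2: n = 13 + 9 = 22, yield 22
  Yield 3: n = 22 + 9 = 31, yield 31
Step 2: First next() gets 13, second next() gets the second value, third next() yields 31.
Therefore result = 31.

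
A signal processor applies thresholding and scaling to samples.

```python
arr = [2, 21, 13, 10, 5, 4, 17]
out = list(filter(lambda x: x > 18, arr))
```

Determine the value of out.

Step 1: Filter elements > 18:
  2: removed
  21: kept
  13: removed
  10: removed
  5: removed
  4: removed
  17: removed
Therefore out = [21].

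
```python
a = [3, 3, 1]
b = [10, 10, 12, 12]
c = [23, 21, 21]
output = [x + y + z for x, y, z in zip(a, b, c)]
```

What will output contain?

Step 1: zip three lists (truncates to shortest, len=3):
  3 + 10 + 23 = 36
  3 + 10 + 21 = 34
  1 + 12 + 21 = 34
Therefore output = [36, 34, 34].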